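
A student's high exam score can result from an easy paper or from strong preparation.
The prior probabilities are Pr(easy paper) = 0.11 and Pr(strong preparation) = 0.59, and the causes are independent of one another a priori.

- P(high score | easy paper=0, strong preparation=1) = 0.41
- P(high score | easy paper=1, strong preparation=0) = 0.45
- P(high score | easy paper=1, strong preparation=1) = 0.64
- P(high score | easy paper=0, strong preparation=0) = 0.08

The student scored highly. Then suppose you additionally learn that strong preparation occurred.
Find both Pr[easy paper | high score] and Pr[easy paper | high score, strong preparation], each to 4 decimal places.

Pr[easy paper | high score] ≈ 0.2019; Pr[easy paper | high score, strong preparation] ≈ 0.1617

P(high score) = 0.08·0.89·0.41 + 0.41·0.89·0.59 + 0.45·0.11·0.41 + 0.64·0.11·0.59 = 0.029192 + 0.215291 + 0.020295 + 0.041536 = 0.306314
Of this, 0.061831 comes from 0.020295 + 0.041536 (the easy paper=true cases).
So P(easy paper | high score) = 0.061831/0.306314 ≈ 0.2019.

Now condition on the additional information:
P(high score | strong preparation) = 0.41·0.89 + 0.64·0.11 = 0.364900 + 0.070400 = 0.435300
Restricting to configurations with easy paper present: 0.64·0.11 = 0.070400.
P(easy paper | high score, strong preparation) = 0.070400 / 0.435300 ≈ 0.1617
Conditioning on strong preparation lowers the posterior on easy paper: the classic explaining-away effect in a common-effect structure.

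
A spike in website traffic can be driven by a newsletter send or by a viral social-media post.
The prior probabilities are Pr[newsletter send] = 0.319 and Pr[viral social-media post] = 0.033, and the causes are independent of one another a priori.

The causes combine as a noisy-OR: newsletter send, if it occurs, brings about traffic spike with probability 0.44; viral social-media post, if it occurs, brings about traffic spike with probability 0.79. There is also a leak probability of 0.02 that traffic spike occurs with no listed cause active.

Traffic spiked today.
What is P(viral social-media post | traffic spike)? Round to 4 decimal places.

P(viral social-media post | traffic spike) ≈ 0.1513

Under noisy-OR, P(traffic spike | causes) = 1 − (1−0.02)·∏(1−qᵢ) over the active causes.
Numerator (weight on configurations with viral social-media post): 0.017848 + 0.009314 = 0.027162
The normalizing constant is 0.02×0.681×0.967 + 0.7942×0.681×0.033 + 0.4512×0.319×0.967 + 0.884752×0.319×0.033 = 0.179516
Posterior = 0.027162 / 0.179516 ≈ 0.1513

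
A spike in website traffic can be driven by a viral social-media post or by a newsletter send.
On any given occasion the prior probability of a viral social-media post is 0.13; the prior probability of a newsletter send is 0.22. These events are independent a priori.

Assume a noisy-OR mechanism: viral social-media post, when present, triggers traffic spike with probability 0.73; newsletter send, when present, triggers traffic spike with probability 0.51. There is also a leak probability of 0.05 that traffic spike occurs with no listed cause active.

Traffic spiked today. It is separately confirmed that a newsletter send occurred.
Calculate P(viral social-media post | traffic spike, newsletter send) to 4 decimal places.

P(viral social-media post | traffic spike, newsletter send) ≈ 0.1964

Under noisy-OR, P(traffic spike | causes) = 1 − (1−0.05)·∏(1−qᵢ) over the active causes.
For the numerator, keep only viral social-media post=true terms: 0.874315·0.13 = 0.113661
The normalizing constant is 0.5345·0.87 + 0.874315·0.13 = 0.578676
Posterior = 0.113661 / 0.578676 ≈ 0.1964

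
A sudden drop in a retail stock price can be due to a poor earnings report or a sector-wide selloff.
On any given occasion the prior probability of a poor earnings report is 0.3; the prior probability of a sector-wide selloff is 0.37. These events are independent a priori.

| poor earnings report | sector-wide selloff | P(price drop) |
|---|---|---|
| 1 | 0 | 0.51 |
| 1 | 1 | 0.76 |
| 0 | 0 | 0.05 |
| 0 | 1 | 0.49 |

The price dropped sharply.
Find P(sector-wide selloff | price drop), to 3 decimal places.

P(price drop) = 0.05·0.7·0.63 + 0.49·0.7·0.37 + 0.51·0.3·0.63 + 0.76·0.3·0.37 = 0.022050 + 0.126910 + 0.096390 + 0.084360 = 0.329710
Restricting to configurations with sector-wide selloff present: 0.126910 + 0.084360 = 0.211270.
Hence the posterior is 0.211270/0.329710 ≈ 0.641.

P(sector-wide selloff | price drop) ≈ 0.641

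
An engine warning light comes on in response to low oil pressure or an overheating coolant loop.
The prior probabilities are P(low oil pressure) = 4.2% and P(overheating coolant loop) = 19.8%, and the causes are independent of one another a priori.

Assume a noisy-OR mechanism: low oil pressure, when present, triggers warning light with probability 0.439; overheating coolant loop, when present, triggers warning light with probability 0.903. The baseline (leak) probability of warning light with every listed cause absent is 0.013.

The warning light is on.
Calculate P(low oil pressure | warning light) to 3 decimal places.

Under noisy-OR, P(warning light | causes) = 1 − (1−0.013)·∏(1−qᵢ) over the active causes.
By total probability over the 4 (low oil pressure, overheating coolant loop) configurations:
  P(warning light) = 0.013·0.958·0.802 + 0.904261·0.958·0.198 + 0.446293·0.042·0.802 + 0.94629·0.042·0.198
        = 0.009988 + 0.171524 + 0.015033 + 0.007869 = 0.204414
The terms with low oil pressure present sum to 0.022902, so
  P(low oil pressure | warning light) = 0.022902 / 0.204414 ≈ 0.112

P(low oil pressure | warning light) ≈ 0.112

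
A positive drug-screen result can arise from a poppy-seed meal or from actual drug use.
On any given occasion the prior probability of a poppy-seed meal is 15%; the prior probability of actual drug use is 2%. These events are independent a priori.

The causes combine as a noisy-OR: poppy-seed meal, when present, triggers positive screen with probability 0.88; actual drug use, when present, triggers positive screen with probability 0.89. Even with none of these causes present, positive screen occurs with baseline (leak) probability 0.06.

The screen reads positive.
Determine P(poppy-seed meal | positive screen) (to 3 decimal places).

P(poppy-seed meal | positive screen) ≈ 0.672

Under noisy-OR, P(positive screen | causes) = 1 − (1−0.06)·∏(1−qᵢ) over the active causes.
Weight on poppy-seed meal=true, given the evidence: 0.130418 + 0.002963 = 0.133381
Normalizer over all consistent configurations: 0.06×0.85×0.98 + 0.8966×0.85×0.02 + 0.8872×0.15×0.98 + 0.987592×0.15×0.02 = 0.198603
Posterior = 0.133381 / 0.198603 ≈ 0.672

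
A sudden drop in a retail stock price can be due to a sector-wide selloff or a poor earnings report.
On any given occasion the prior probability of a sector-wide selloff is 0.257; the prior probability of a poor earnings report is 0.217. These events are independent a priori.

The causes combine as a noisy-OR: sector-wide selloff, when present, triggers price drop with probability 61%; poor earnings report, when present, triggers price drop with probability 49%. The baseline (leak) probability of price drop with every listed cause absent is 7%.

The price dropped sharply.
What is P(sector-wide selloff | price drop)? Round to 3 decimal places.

Under noisy-OR, P(price drop | causes) = 1 − (1−0.07)·∏(1−qᵢ) over the active causes.
For the numerator, keep only sector-wide selloff=true terms: 0.128245 + 0.045453 = 0.173698
Normalizer over all consistent configurations: 0.07·0.743·0.783 + 0.5257·0.743·0.217 + 0.6373·0.257·0.783 + 0.815023·0.257·0.217 = 0.299181
P(sector-wide selloff | price drop) = 0.173698/0.299181 ≈ 0.581

P(sector-wide selloff | price drop) ≈ 0.581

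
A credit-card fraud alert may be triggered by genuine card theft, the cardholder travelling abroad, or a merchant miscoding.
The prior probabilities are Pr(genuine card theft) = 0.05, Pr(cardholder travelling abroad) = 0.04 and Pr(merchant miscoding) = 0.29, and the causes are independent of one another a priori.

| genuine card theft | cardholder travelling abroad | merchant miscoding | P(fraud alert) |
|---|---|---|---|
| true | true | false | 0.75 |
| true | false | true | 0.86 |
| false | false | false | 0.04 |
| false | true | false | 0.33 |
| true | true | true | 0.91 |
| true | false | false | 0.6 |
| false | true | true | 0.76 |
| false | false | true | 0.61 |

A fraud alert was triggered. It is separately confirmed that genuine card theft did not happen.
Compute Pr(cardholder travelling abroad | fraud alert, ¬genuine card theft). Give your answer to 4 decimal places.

Pr(cardholder travelling abroad | fraud alert, ¬genuine card theft) ≈ 0.0845

P(fraud alert | ¬genuine card theft) = 0.04*0.96*0.71 + 0.61*0.96*0.29 + 0.33*0.04*0.71 + 0.76*0.04*0.29 = 0.027264 + 0.169824 + 0.009372 + 0.008816 = 0.215276
Of this, 0.018188 comes from 0.009372 + 0.008816 (the cardholder travelling abroad=true cases).
Hence the posterior is 0.018188/0.215276 ≈ 0.0845.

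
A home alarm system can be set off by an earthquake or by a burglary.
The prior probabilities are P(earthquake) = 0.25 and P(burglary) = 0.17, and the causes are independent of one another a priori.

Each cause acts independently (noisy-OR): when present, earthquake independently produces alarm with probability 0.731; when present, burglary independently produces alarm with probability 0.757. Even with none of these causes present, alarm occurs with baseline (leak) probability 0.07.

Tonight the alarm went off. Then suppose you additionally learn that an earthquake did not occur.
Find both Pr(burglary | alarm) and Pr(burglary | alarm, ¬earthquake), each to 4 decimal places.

Pr(burglary | alarm) ≈ 0.4103; Pr(burglary | alarm, ¬earthquake) ≈ 0.6937

Under noisy-OR, P(alarm | causes) = 1 − (1−0.07)·∏(1−qᵢ) over the active causes.
Numerator (weight on configurations with burglary): 0.098686 + 0.039916 = 0.138602
Denominator P(alarm): 0.07×0.75×0.83 + 0.77401×0.75×0.17 + 0.74983×0.25×0.83 + 0.939209×0.25×0.17 = 0.337767
P(burglary | alarm) = 0.138602/0.337767 ≈ 0.4103

Now condition on the additional information:
Weight on burglary=true, given the evidence: 0.77401×0.17 = 0.131582
Normalizer over all consistent configurations: 0.07×0.83 + 0.77401×0.17 = 0.189682
P(burglary | alarm, ¬earthquake) = 0.131582/0.189682 ≈ 0.6937
Ruling out earthquake raises the posterior on burglary — the flip side of explaining away.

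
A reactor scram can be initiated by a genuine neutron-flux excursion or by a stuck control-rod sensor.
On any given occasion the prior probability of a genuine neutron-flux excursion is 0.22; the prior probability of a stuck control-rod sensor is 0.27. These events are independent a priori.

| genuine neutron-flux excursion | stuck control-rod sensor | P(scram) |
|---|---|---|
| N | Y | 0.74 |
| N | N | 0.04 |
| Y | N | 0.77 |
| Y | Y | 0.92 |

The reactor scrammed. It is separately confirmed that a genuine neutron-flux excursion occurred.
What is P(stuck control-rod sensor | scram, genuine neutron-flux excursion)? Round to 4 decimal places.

By total probability over both values of stuck control-rod sensor:
  P(scram | genuine neutron-flux excursion) = 0.77×0.73 + 0.92×0.27
        = 0.562100 + 0.248400 = 0.810500
Configurations with stuck control-rod sensor contribute 0.248400, so
  P(stuck control-rod sensor | scram, genuine neutron-flux excursion) = 0.248400 / 0.810500 ≈ 0.3065

P(stuck control-rod sensor | scram, genuine neutron-flux excursion) ≈ 0.3065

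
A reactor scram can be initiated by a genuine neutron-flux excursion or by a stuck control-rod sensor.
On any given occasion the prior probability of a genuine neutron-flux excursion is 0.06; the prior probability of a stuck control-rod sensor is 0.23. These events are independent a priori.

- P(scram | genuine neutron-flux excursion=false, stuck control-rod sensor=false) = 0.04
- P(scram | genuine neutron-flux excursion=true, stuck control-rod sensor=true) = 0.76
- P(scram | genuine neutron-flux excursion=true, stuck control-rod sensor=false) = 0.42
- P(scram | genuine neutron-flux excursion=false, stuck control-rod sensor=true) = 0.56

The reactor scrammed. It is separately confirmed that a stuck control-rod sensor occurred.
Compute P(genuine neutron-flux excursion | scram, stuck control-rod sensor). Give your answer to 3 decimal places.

P(genuine neutron-flux excursion | scram, stuck control-rod sensor) ≈ 0.080

Weight on genuine neutron-flux excursion=true, given the evidence: 0.76×0.06 = 0.045600
Normalizer over all consistent configurations: 0.56×0.94 + 0.76×0.06 = 0.572000
P(genuine neutron-flux excursion | scram, stuck control-rod sensor) = 0.045600/0.572000 ≈ 0.080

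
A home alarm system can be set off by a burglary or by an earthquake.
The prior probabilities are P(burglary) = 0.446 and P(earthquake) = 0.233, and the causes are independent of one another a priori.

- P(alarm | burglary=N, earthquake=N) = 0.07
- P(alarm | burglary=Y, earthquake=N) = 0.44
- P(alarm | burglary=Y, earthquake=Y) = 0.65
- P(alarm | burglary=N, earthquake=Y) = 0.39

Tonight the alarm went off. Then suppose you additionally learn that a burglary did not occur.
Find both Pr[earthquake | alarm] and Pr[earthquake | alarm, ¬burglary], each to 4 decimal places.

Sum P(alarm|·) weighted by the priors over the 4 (burglary, earthquake) configurations:
  P(alarm) = 0.07·0.554·0.767 + 0.39·0.554·0.233 + 0.44·0.446·0.767 + 0.65·0.446·0.233
        = 0.029744 + 0.050342 + 0.150516 + 0.067547 = 0.298149
Configurations with earthquake contribute 0.117889, so
  P(earthquake | alarm) = 0.117889 / 0.298149 ≈ 0.3954

With the extra evidence:
P(alarm | ¬burglary) = 0.07·0.767 + 0.39·0.233 = 0.053690 + 0.090870 = 0.144560
Of this, 0.090870 comes from 0.39·0.233 (the earthquake=true cases).
Hence the posterior is 0.090870/0.144560 ≈ 0.6286.
Ruling out burglary raises the posterior on earthquake — the flip side of explaining away.

Pr[earthquake | alarm] ≈ 0.3954; Pr[earthquake | alarm, ¬burglary] ≈ 0.6286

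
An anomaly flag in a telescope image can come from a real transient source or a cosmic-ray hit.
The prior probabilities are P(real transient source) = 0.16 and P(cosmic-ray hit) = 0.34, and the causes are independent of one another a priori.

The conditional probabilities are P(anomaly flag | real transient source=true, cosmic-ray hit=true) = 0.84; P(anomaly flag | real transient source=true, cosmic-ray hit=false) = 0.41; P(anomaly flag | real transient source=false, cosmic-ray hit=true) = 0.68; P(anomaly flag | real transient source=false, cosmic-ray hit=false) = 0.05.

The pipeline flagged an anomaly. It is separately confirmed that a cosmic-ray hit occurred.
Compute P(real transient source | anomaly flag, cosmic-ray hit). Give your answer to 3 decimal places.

P(real transient source | anomaly flag, cosmic-ray hit) ≈ 0.190

Enumerate both values of real transient source and weight by the priors:
  P(anomaly flag | cosmic-ray hit) = 0.68·0.84 + 0.84·0.16
        = 0.571200 + 0.134400 = 0.705600
Configurations with real transient source contribute 0.134400, so
  P(real transient source | anomaly flag, cosmic-ray hit) = 0.134400 / 0.705600 ≈ 0.190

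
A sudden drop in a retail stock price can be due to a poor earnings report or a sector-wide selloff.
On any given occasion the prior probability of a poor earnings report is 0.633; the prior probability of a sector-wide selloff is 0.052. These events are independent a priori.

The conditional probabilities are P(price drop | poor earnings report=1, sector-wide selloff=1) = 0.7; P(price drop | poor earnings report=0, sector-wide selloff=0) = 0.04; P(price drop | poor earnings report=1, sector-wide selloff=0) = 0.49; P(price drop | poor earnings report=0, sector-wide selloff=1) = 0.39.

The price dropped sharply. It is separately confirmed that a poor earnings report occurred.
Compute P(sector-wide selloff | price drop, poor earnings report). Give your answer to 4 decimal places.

Weight on sector-wide selloff=true, given the evidence: 0.7·0.052 = 0.036400
Normalizer over all consistent configurations: 0.49·0.948 + 0.7·0.052 = 0.500920
Posterior = 0.036400 / 0.500920 ≈ 0.0727

P(sector-wide selloff | price drop, poor earnings report) ≈ 0.0727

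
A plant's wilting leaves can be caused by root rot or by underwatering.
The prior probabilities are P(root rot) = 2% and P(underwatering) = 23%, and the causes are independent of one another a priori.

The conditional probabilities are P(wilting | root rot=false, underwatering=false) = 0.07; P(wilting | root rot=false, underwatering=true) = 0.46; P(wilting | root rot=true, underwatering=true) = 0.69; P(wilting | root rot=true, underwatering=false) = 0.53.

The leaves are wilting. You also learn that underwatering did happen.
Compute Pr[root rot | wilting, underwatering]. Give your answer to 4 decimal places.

Pr[root rot | wilting, underwatering] ≈ 0.0297

Enumerate both values of root rot and weight by the priors:
  P(wilting | underwatering) = 0.46*0.98 + 0.69*0.02
        = 0.450800 + 0.013800 = 0.464600
Configurations with root rot contribute 0.013800, so
  P(root rot | wilting, underwatering) = 0.013800 / 0.464600 ≈ 0.0297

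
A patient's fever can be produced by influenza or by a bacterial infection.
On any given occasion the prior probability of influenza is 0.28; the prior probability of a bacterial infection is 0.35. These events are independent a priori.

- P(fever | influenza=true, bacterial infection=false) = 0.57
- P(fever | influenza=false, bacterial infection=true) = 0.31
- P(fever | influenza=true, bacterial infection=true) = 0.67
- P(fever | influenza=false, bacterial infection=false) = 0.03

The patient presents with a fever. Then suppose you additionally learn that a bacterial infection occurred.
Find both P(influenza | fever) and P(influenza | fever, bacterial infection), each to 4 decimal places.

By total probability over the 4 (influenza, bacterial infection) configurations:
  P(fever) = 0.03·0.72·0.65 + 0.31·0.72·0.35 + 0.57·0.28·0.65 + 0.67·0.28·0.35
        = 0.014040 + 0.078120 + 0.103740 + 0.065660 = 0.261560
The terms with influenza present sum to 0.169400, so
  P(influenza | fever) = 0.169400 / 0.261560 ≈ 0.6477

Now condition on the additional information:
By total probability over both values of influenza:
  P(fever | bacterial infection) = 0.31×0.72 + 0.67×0.28
        = 0.223200 + 0.187600 = 0.410800
The terms with influenza present sum to 0.187600, so
  P(influenza | fever, bacterial infection) = 0.187600 / 0.410800 ≈ 0.4567
Conditioning on bacterial infection lowers the posterior on influenza: the classic explaining-away effect in a common-effect structure.

P(influenza | fever) ≈ 0.6477; P(influenza | fever, bacterial infection) ≈ 0.4567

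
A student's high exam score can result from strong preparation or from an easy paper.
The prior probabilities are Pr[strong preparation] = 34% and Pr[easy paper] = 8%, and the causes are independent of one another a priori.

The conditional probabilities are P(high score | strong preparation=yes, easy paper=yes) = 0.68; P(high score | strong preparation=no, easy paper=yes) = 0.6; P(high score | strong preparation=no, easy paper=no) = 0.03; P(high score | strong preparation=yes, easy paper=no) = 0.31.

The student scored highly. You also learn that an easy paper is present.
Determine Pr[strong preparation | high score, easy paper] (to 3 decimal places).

Pr[strong preparation | high score, easy paper] ≈ 0.369

For the numerator, keep only strong preparation=true terms: 0.68*0.34 = 0.231200
Normalizer over all consistent configurations: 0.6*0.66 + 0.68*0.34 = 0.627200
Posterior = 0.231200 / 0.627200 ≈ 0.369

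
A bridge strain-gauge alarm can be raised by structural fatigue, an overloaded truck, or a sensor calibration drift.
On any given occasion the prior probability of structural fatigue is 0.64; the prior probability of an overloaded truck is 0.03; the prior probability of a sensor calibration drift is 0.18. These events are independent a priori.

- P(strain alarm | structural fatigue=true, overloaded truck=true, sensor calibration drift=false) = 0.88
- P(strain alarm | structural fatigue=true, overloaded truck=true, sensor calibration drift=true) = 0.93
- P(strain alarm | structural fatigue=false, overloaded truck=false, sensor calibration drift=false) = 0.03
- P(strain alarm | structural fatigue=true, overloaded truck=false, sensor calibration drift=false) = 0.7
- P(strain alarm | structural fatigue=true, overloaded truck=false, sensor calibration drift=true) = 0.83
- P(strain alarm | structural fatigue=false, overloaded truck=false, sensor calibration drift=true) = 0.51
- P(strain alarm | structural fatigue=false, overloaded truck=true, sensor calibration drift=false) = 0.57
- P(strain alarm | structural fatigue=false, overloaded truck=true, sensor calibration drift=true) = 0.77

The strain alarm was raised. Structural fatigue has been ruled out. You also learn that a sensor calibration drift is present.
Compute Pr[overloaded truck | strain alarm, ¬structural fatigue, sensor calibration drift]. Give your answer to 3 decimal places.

Sum P(strain alarm|·) weighted by the priors over both values of overloaded truck:
  P(strain alarm | ¬structural fatigue, sensor calibration drift) = 0.51·0.97 + 0.77·0.03
        = 0.494700 + 0.023100 = 0.517800
Configurations with overloaded truck contribute 0.023100, so
  P(overloaded truck | strain alarm, ¬structural fatigue, sensor calibration drift) = 0.023100 / 0.517800 ≈ 0.045

Pr[overloaded truck | strain alarm, ¬structural fatigue, sensor calibration drift] ≈ 0.045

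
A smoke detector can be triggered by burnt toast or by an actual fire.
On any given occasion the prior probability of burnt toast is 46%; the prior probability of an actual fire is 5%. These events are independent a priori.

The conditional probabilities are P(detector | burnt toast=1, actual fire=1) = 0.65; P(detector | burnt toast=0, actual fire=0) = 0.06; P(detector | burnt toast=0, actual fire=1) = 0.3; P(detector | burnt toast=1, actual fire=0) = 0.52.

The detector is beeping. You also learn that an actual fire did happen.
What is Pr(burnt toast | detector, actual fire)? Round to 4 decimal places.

Numerator (weight on configurations with burnt toast): 0.65×0.46 = 0.299000
The normalizing constant is 0.3×0.54 + 0.65×0.46 = 0.461000
P(burnt toast | detector, actual fire) = 0.299000/0.461000 ≈ 0.6486

Pr(burnt toast | detector, actual fire) ≈ 0.6486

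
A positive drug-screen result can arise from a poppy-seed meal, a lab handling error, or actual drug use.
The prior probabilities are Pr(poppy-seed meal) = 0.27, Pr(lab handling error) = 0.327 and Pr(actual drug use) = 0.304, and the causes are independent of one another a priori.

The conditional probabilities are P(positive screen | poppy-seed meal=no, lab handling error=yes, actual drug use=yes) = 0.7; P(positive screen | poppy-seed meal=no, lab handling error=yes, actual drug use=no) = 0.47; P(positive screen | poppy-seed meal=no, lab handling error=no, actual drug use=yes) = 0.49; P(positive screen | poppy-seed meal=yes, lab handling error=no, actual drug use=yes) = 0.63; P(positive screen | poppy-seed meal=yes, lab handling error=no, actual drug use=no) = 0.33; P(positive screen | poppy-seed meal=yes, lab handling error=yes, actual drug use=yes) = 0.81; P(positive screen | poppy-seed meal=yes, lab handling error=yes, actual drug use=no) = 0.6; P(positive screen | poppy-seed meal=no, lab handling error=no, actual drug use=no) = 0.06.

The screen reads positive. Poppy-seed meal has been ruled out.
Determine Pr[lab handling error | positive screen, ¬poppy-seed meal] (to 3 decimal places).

P(positive screen | ¬poppy-seed meal) = 0.06·0.673·0.696 + 0.49·0.673·0.304 + 0.47·0.327·0.696 + 0.7·0.327·0.304 = 0.028104 + 0.100250 + 0.106968 + 0.069586 = 0.304908
Restricting to configurations with lab handling error present: 0.106968 + 0.069586 = 0.176554.
So P(lab handling error | positive screen, ¬poppy-seed meal) = 0.176554/0.304908 ≈ 0.579.

Pr[lab handling error | positive screen, ¬poppy-seed meal] ≈ 0.579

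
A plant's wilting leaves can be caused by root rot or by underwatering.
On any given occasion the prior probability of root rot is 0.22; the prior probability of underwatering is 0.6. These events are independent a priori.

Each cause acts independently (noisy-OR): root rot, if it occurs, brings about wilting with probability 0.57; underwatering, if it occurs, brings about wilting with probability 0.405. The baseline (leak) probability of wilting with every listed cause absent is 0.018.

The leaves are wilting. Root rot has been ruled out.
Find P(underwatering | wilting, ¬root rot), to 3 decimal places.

Under noisy-OR, P(wilting | causes) = 1 − (1−0.018)·∏(1−qᵢ) over the active causes.
By total probability over both values of underwatering:
  P(wilting | ¬root rot) = 0.018·0.4 + 0.41571·0.6
        = 0.007200 + 0.249426 = 0.256626
Configurations with underwatering contribute 0.249426, so
  P(underwatering | wilting, ¬root rot) = 0.249426 / 0.256626 ≈ 0.972

P(underwatering | wilting, ¬root rot) ≈ 0.972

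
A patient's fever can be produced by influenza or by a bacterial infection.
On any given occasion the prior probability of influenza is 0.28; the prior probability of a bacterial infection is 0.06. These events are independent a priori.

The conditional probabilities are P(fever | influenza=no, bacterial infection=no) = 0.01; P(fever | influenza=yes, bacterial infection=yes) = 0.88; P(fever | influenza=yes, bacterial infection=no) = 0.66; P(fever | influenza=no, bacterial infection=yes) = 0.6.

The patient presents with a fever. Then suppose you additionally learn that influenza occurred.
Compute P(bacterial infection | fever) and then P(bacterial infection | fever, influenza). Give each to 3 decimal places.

P(fever) = 0.01×0.72×0.94 + 0.6×0.72×0.06 + 0.66×0.28×0.94 + 0.88×0.28×0.06 = 0.006768 + 0.025920 + 0.173712 + 0.014784 = 0.221184
The bacterial infection-present share is 0.025920 + 0.014784 = 0.040704.
So P(bacterial infection | fever) = 0.040704/0.221184 ≈ 0.184.

Now condition on the additional information:
For the numerator, keep only bacterial infection=true terms: 0.88×0.06 = 0.052800
The normalizing constant is 0.66×0.94 + 0.88×0.06 = 0.673200
Posterior = 0.052800 / 0.673200 ≈ 0.078
This is intercausal reasoning (explaining away): once influenza accounts for the fever, bacterial infection becomes less likely.

P(bacterial infection | fever) ≈ 0.184; P(bacterial infection | fever, influenza) ≈ 0.078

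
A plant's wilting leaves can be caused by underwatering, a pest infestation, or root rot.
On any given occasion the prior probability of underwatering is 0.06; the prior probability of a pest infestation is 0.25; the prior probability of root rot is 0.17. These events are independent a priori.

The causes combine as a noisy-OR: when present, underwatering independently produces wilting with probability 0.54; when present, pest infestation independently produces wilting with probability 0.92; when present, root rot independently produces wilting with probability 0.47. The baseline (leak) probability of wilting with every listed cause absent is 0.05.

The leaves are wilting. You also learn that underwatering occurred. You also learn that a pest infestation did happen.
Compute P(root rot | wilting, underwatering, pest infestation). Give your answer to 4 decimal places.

Under noisy-OR, P(wilting | causes) = 1 − (1−0.05)·∏(1−qᵢ) over the active causes.
Enumerate both values of root rot and weight by the priors:
  P(wilting | underwatering, pest infestation) = 0.96504×0.83 + 0.981471×0.17
        = 0.800983 + 0.166850 = 0.967833
Keeping only the root rot-present terms gives 0.166850, so
  P(root rot | wilting, underwatering, pest infestation) = 0.166850 / 0.967833 ≈ 0.1724

P(root rot | wilting, underwatering, pest infestation) ≈ 0.1724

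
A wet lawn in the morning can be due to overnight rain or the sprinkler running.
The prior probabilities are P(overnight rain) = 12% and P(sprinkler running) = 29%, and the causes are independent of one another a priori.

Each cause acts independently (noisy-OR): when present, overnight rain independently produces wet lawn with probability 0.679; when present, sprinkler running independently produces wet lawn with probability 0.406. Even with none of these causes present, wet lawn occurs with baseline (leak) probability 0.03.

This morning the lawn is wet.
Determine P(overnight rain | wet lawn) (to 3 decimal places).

P(overnight rain | wet lawn) ≈ 0.407

Under noisy-OR, P(wet lawn | causes) = 1 − (1−0.03)·∏(1−qᵢ) over the active causes.
P(wet lawn) = 0.03·0.88·0.71 + 0.42382·0.88·0.29 + 0.68863·0.12·0.71 + 0.815046·0.12·0.29 = 0.018744 + 0.108159 + 0.058671 + 0.028364 = 0.213938
Restricting to configurations with overnight rain present: 0.058671 + 0.028364 = 0.087035.
P(overnight rain | wet lawn) = 0.087035 / 0.213938 ≈ 0.407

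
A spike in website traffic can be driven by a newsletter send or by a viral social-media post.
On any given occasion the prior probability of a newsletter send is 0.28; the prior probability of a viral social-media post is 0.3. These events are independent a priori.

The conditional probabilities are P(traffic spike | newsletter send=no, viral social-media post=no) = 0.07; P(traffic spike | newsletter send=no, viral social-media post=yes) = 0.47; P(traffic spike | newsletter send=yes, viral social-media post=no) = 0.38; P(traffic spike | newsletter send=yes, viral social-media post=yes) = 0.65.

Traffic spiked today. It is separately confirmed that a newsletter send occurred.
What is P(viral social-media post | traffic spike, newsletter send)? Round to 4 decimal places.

P(viral social-media post | traffic spike, newsletter send) ≈ 0.4230

Enumerate both values of viral social-media post and weight by the priors:
  P(traffic spike | newsletter send) = 0.38·0.7 + 0.65·0.3
        = 0.266000 + 0.195000 = 0.461000
Keeping only the viral social-media post-present terms gives 0.195000, so
  P(viral social-media post | traffic spike, newsletter send) = 0.195000 / 0.461000 ≈ 0.4230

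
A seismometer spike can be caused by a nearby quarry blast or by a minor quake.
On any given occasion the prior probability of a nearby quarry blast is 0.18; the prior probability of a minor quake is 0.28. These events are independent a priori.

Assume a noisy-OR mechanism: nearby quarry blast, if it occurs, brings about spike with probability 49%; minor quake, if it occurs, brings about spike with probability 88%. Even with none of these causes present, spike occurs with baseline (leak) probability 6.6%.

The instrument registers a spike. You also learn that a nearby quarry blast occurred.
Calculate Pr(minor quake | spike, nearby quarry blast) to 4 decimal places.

Under noisy-OR, P(spike | causes) = 1 − (1−0.066)·∏(1−qᵢ) over the active causes.
P(spike | nearby quarry blast) = 0.52366×0.72 + 0.942839×0.28 = 0.377035 + 0.263995 = 0.641030
The minor quake-present share is 0.942839×0.28 = 0.263995.
P(minor quake | spike, nearby quarry blast) = 0.263995 / 0.641030 ≈ 0.4118

Pr(minor quake | spike, nearby quarry blast) ≈ 0.4118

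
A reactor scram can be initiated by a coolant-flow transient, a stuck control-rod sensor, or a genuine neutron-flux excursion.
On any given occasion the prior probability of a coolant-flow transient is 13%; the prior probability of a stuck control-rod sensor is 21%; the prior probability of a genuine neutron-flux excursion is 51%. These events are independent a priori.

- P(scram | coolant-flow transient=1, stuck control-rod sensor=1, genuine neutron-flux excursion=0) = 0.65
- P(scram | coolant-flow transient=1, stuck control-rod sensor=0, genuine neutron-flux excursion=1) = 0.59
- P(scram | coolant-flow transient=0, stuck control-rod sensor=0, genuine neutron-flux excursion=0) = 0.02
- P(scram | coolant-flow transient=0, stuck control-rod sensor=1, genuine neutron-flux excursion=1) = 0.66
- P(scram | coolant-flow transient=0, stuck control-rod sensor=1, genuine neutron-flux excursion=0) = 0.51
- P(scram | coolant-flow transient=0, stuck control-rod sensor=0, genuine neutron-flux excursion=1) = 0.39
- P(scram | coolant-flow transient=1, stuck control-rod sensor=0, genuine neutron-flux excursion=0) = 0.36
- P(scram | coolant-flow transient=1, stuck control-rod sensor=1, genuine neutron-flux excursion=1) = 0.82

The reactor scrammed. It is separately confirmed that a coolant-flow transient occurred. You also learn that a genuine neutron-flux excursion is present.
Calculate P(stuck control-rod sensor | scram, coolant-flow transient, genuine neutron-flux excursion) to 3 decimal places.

For the numerator, keep only stuck control-rod sensor=true terms: 0.82×0.21 = 0.172200
Denominator P(scram | coolant-flow transient, genuine neutron-flux excursion): 0.59×0.79 + 0.82×0.21 = 0.638300
Posterior = 0.172200 / 0.638300 ≈ 0.270

P(stuck control-rod sensor | scram, coolant-flow transient, genuine neutron-flux excursion) ≈ 0.270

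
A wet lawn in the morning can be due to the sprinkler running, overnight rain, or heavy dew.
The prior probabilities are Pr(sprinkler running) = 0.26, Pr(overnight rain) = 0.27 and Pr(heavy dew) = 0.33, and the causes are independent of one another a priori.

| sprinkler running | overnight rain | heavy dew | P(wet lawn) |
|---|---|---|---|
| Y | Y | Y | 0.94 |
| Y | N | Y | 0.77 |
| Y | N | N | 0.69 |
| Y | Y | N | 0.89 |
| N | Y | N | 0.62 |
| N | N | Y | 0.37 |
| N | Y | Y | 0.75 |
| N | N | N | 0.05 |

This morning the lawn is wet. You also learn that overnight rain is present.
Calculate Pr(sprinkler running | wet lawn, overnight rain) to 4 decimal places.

Pr(sprinkler running | wet lawn, overnight rain) ≈ 0.3245

Weight on sprinkler running=true, given the evidence: 0.155038 + 0.080652 = 0.235690
The normalizing constant is 0.62×0.74×0.67 + 0.75×0.74×0.33 + 0.89×0.26×0.67 + 0.94×0.26×0.33 = 0.726236
P(sprinkler running | wet lawn, overnight rain) = 0.235690/0.726236 ≈ 0.3245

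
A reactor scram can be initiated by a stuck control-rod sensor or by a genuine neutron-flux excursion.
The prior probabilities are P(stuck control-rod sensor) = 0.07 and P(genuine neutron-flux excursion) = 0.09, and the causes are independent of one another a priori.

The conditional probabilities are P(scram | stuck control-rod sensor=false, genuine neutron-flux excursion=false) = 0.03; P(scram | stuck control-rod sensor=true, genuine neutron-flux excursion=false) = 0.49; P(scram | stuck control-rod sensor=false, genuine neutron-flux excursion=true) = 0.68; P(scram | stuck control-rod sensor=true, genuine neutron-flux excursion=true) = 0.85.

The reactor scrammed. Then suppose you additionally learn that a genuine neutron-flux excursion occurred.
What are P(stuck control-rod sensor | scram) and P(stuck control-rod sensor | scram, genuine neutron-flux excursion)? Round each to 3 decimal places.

P(stuck control-rod sensor | scram) ≈ 0.308; P(stuck control-rod sensor | scram, genuine neutron-flux excursion) ≈ 0.086

Enumerate the 4 (stuck control-rod sensor, genuine neutron-flux excursion) configurations and weight by the priors:
  P(scram) = 0.03*0.93*0.91 + 0.68*0.93*0.09 + 0.49*0.07*0.91 + 0.85*0.07*0.09
        = 0.025389 + 0.056916 + 0.031213 + 0.005355 = 0.118873
Keeping only the stuck control-rod sensor-present terms gives 0.036568, so
  P(stuck control-rod sensor | scram) = 0.036568 / 0.118873 ≈ 0.308

Now condition on the additional information:
Sum P(scram|·) weighted by the priors over both values of stuck control-rod sensor:
  P(scram | genuine neutron-flux excursion) = 0.68×0.93 + 0.85×0.07
        = 0.632400 + 0.059500 = 0.691900
The terms with stuck control-rod sensor present sum to 0.059500, so
  P(stuck control-rod sensor | scram, genuine neutron-flux excursion) = 0.059500 / 0.691900 ≈ 0.086
This is intercausal reasoning (explaining away): once genuine neutron-flux excursion accounts for the scram, stuck control-rod sensor becomes less likely.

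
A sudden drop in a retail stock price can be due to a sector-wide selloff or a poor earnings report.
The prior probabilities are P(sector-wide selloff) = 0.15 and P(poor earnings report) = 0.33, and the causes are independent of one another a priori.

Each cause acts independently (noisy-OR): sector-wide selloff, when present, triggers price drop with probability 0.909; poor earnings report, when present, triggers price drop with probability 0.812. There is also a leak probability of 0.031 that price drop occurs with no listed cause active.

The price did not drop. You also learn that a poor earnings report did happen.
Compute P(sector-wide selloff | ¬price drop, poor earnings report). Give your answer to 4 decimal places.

P(sector-wide selloff | ¬price drop, poor earnings report) ≈ 0.0158

Under noisy-OR, P(price drop | causes) = 1 − (1−0.031)·∏(1−qᵢ) over the active causes.
P(¬price drop | poor earnings report) = 0.182172·0.85 + 0.016578·0.15 = 0.154846 + 0.002487 = 0.157333
Restricting to configurations with sector-wide selloff present: 0.016578·0.15 = 0.002487.
P(sector-wide selloff | ¬price drop, poor earnings report) = 0.002487 / 0.157333 ≈ 0.0158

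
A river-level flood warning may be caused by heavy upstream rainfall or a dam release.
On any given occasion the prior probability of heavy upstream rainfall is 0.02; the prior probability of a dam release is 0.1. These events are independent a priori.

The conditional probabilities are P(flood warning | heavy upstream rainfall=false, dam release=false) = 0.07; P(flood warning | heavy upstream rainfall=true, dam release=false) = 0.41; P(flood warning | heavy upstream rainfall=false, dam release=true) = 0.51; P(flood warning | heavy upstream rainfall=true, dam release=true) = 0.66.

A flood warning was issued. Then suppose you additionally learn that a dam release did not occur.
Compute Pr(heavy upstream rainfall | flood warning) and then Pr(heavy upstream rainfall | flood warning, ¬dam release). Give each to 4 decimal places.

Pr(heavy upstream rainfall | flood warning) ≈ 0.0722; Pr(heavy upstream rainfall | flood warning, ¬dam release) ≈ 0.1068

Weight on heavy upstream rainfall=true, given the evidence: 0.007380 + 0.001320 = 0.008700
Normalizer over all consistent configurations: 0.07*0.98*0.9 + 0.51*0.98*0.1 + 0.41*0.02*0.9 + 0.66*0.02*0.1 = 0.120420
Posterior = 0.008700 / 0.120420 ≈ 0.0722

Now also conditioning on dam release≠true:
P(flood warning | ¬dam release) = 0.07×0.98 + 0.41×0.02 = 0.068600 + 0.008200 = 0.076800
The heavy upstream rainfall-present share is 0.41×0.02 = 0.008200.
Hence the posterior is 0.008200/0.076800 ≈ 0.1068.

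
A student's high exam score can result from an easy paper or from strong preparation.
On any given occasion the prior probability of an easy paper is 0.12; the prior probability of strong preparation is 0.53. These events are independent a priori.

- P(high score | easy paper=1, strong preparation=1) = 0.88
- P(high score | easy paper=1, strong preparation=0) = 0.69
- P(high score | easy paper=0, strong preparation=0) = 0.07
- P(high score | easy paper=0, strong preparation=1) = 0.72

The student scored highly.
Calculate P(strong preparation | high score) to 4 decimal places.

P(strong preparation | high score) ≈ 0.8523

Weight on strong preparation=true, given the evidence: 0.335808 + 0.055968 = 0.391776
Normalizer over all consistent configurations: 0.07*0.88*0.47 + 0.72*0.88*0.53 + 0.69*0.12*0.47 + 0.88*0.12*0.53 = 0.459644
Posterior = 0.391776 / 0.459644 ≈ 0.8523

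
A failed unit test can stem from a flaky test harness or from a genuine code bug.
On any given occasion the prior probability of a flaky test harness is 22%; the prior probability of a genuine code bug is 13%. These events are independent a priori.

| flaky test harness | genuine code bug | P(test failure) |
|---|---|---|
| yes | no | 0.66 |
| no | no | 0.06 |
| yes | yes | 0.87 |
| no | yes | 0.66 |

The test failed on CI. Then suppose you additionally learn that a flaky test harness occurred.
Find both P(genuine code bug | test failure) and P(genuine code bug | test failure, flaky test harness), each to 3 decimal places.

By total probability over the 4 (flaky test harness, genuine code bug) configurations:
  P(test failure) = 0.06·0.78·0.87 + 0.66·0.78·0.13 + 0.66·0.22·0.87 + 0.87·0.22·0.13
        = 0.040716 + 0.066924 + 0.126324 + 0.024882 = 0.258846
The terms with genuine code bug present sum to 0.091806, so
  P(genuine code bug | test failure) = 0.091806 / 0.258846 ≈ 0.355

Now condition on the additional information:
For the numerator, keep only genuine code bug=true terms: 0.87×0.13 = 0.113100
Normalizer over all consistent configurations: 0.66×0.87 + 0.87×0.13 = 0.687300
Posterior = 0.113100 / 0.687300 ≈ 0.165
This is intercausal reasoning (explaining away): once flaky test harness accounts for the test failure, genuine code bug becomes less likely.

P(genuine code bug | test failure) ≈ 0.355; P(genuine code bug | test failure, flaky test harness) ≈ 0.165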